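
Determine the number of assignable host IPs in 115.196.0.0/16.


Host bits = 32 - 16 = 16
Total addresses = 2^16 = 65536
Usable = total - 2 (network and broadcast)
Usable hosts: 65534


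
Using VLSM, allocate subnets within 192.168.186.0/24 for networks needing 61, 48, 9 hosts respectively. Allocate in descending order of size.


61 hosts -> /26 (62 usable): 192.168.186.0/26
48 hosts -> /26 (62 usable): 192.168.186.64/26
9 hosts -> /28 (14 usable): 192.168.186.128/28
Allocation: 192.168.186.0/26 (61 hosts, 62 usable); 192.168.186.64/26 (48 hosts, 62 usable); 192.168.186.128/28 (9 hosts, 14 usable)


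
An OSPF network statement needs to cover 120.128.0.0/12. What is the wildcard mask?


Subnet mask: 255.240.0.0
Wildcard = 255.255.255.255 - subnet mask
255 - 255 = 0
255 - 240 = 15
255 - 0 = 255
255 - 0 = 255
Wildcard: 0.15.255.255


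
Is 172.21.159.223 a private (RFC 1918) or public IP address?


RFC 1918 private ranges:
  10.0.0.0/8 (10.0.0.0 - 10.255.255.255)
  172.16.0.0/12 (172.16.0.0 - 172.31.255.255)
  192.168.0.0/16 (192.168.0.0 - 192.168.255.255)
Private (in 172.16.0.0/12)


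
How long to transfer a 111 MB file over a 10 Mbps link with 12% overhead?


Effective throughput = 10 * (1 - 12/100) = 8.8 Mbps
File size in Mb = 111 * 8 = 888 Mb
Time = 888 / 8.8
Time = 100.9091 seconds


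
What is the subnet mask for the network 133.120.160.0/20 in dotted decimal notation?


/20 means 20 network bits, 12 host bits
Binary: 11111111111111111111000000000000
Mask: 255.255.240.0


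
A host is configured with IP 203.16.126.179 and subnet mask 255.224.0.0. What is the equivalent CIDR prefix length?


Binary: 11111111.11100000.00000000.00000000
Count leading 1s
Prefix: /11


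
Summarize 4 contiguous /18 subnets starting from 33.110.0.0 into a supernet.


Original prefix: /18
Number of subnets: 4 = 2^2
New prefix = 18 - 2 = 16
Supernet: 33.110.0.0/16


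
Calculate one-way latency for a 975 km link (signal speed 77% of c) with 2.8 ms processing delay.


Speed = 0.77 * 3e5 km/s = 231000 km/s
Propagation delay = 975 / 231000 = 0.0042 s = 4.2208 ms
Processing delay = 2.8 ms
Total one-way latency = 7.0208 ms


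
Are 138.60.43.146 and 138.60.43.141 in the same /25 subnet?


Mask: 255.255.255.128
138.60.43.146 AND mask = 138.60.43.128
138.60.43.141 AND mask = 138.60.43.128
Yes, same subnet (138.60.43.128)


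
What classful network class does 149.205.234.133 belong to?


First octet: 149
Binary: 10010101
10xxxxxx -> Class B (128-191)
Class B, default mask 255.255.0.0 (/16)


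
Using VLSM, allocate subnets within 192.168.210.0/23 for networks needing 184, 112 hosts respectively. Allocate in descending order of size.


184 hosts -> /24 (254 usable): 192.168.210.0/24
112 hosts -> /25 (126 usable): 192.168.211.0/25
Allocation: 192.168.210.0/24 (184 hosts, 254 usable); 192.168.211.0/25 (112 hosts, 126 usable)


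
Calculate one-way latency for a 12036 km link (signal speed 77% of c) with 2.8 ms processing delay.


Speed = 0.77 * 3e5 km/s = 231000 km/s
Propagation delay = 12036 / 231000 = 0.0521 s = 52.1039 ms
Processing delay = 2.8 ms
Total one-way latency = 54.9039 ms


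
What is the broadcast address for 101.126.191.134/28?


Network: 101.126.191.128/28
Host bits = 4
Set all host bits to 1:
Broadcast: 101.126.191.143


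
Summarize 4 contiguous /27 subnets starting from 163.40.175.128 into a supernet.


Original prefix: /27
Number of subnets: 4 = 2^2
New prefix = 27 - 2 = 25
Supernet: 163.40.175.128/25


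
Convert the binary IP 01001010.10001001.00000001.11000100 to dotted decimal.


01001010 = 74
10001001 = 137
00000001 = 1
11000100 = 196
IP: 74.137.1.196


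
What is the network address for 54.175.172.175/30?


IP:   00110110.10101111.10101100.10101111
Mask: 11111111.11111111.11111111.11111100
AND operation:
Net:  00110110.10101111.10101100.10101100
Network: 54.175.172.172/30


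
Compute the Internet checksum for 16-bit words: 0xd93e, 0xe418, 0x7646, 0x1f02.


Sum all words (with carry folding):
+ 0xd93e = 0xd93e
+ 0xe418 = 0xbd57
+ 0x7646 = 0x339e
+ 0x1f02 = 0x52a0
One's complement: ~0x52a0
Checksum = 0xad5f


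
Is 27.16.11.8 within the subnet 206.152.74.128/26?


Subnet network: 206.152.74.128
Test IP AND mask: 27.16.11.0
No, 27.16.11.8 is not in 206.152.74.128/26


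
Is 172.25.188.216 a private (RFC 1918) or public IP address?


RFC 1918 private ranges:
  10.0.0.0/8 (10.0.0.0 - 10.255.255.255)
  172.16.0.0/12 (172.16.0.0 - 172.31.255.255)
  192.168.0.0/16 (192.168.0.0 - 192.168.255.255)
Private (in 172.16.0.0/12)


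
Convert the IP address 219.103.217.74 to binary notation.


219 = 11011011
103 = 01100111
217 = 11011001
74 = 01001010
Binary: 11011011.01100111.11011001.01001010


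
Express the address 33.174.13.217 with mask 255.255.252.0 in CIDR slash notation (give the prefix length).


Binary: 11111111.11111111.11111100.00000000
Count leading 1s
Prefix: /22


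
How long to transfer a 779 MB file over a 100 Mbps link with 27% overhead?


Effective throughput = 100 * (1 - 27/100) = 73 Mbps
File size in Mb = 779 * 8 = 6232 Mb
Time = 6232 / 73
Time = 85.3699 seconds


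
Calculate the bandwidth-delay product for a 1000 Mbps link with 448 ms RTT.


BDP = bandwidth * RTT
= 1000 Mbps * 448 ms
= 1000 * 1e6 * 448 / 1000 bits
= 448000000 bits
= 56000000 bytes
= 54687.5 KB
BDP = 448000000 bits (56000000 bytes)


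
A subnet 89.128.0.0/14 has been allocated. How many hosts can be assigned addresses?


Host bits = 32 - 14 = 18
Total addresses = 2^18 = 262144
Usable = total - 2 (network and broadcast)
Usable hosts: 262142


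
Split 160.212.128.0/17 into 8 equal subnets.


New prefix = 17 + 3 = 20
Each subnet has 4096 addresses
  160.212.128.0/20
  160.212.144.0/20
  160.212.160.0/20
  160.212.176.0/20
  160.212.192.0/20
  160.212.208.0/20
  160.212.224.0/20
  160.212.240.0/20
Subnets: 160.212.128.0/20, 160.212.144.0/20, 160.212.160.0/20, 160.212.176.0/20, 160.212.192.0/20, 160.212.208.0/20, 160.212.224.0/20, 160.212.240.0/20


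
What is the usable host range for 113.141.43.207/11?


Network: 113.128.0.0
Broadcast: 113.159.255.255
First usable = network + 1
Last usable = broadcast - 1
Range: 113.128.0.1 to 113.159.255.254


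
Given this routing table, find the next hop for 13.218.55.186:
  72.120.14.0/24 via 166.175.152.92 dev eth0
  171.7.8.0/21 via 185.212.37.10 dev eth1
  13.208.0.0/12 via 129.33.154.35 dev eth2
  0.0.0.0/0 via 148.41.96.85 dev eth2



Longest prefix match for 13.218.55.186:
  /24 72.120.14.0: no
  /21 171.7.8.0: no
  /12 13.208.0.0: MATCH
  /0 0.0.0.0: MATCH
Selected: next-hop 129.33.154.35 via eth2 (matched /12)


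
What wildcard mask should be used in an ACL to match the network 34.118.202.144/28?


Subnet mask: 255.255.255.240
Wildcard = 255.255.255.255 - subnet mask
255 - 255 = 0
255 - 255 = 0
255 - 255 = 0
255 - 240 = 15
Wildcard: 0.0.0.15


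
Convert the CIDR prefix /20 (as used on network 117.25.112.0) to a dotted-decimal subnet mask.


/20 means 20 network bits, 12 host bits
Binary: 11111111111111111111000000000000
Mask: 255.255.240.0


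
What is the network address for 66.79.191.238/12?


IP:   01000010.01001111.10111111.11101110
Mask: 11111111.11110000.00000000.00000000
AND operation:
Net:  01000010.01000000.00000000.00000000
Network: 66.64.0.0/12


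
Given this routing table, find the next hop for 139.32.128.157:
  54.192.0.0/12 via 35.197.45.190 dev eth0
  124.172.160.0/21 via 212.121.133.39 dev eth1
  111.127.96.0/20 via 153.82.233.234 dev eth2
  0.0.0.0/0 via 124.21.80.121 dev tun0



Longest prefix match for 139.32.128.157:
  /12 54.192.0.0: no
  /21 124.172.160.0: no
  /20 111.127.96.0: no
  /0 0.0.0.0: MATCH
Selected: next-hop 124.21.80.121 via tun0 (matched /0)


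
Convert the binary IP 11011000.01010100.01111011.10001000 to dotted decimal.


11011000 = 216
01010100 = 84
01111011 = 123
10001000 = 136
IP: 216.84.123.136


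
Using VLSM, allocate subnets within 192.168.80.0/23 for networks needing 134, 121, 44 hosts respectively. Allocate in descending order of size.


134 hosts -> /24 (254 usable): 192.168.80.0/24
121 hosts -> /25 (126 usable): 192.168.81.0/25
44 hosts -> /26 (62 usable): 192.168.81.128/26
Allocation: 192.168.80.0/24 (134 hosts, 254 usable); 192.168.81.0/25 (121 hosts, 126 usable); 192.168.81.128/26 (44 hosts, 62 usable)


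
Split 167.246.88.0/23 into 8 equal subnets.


New prefix = 23 + 3 = 26
Each subnet has 64 addresses
  167.246.88.0/26
  167.246.88.64/26
  167.246.88.128/26
  167.246.88.192/26
  167.246.89.0/26
  167.246.89.64/26
  167.246.89.128/26
  167.246.89.192/26
Subnets: 167.246.88.0/26, 167.246.88.64/26, 167.246.88.128/26, 167.246.88.192/26, 167.246.89.0/26, 167.246.89.64/26, 167.246.89.128/26, 167.246.89.192/26


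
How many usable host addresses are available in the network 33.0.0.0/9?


Host bits = 32 - 9 = 23
Total addresses = 2^23 = 8388608
Usable = total - 2 (network and broadcast)
Usable hosts: 8388606


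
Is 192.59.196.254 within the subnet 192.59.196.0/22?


Subnet network: 192.59.196.0
Test IP AND mask: 192.59.196.0
Yes, 192.59.196.254 is in 192.59.196.0/22


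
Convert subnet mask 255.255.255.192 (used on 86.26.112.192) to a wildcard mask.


Subnet mask: 255.255.255.192
Wildcard = 255.255.255.255 - subnet mask
255 - 255 = 0
255 - 255 = 0
255 - 255 = 0
255 - 192 = 63
Wildcard: 0.0.0.63


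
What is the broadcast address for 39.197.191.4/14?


Network: 39.196.0.0/14
Host bits = 18
Set all host bits to 1:
Broadcast: 39.199.255.255


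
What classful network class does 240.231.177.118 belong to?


First octet: 240
Binary: 11110000
1111xxxx -> Class E (240-255)
Class E (reserved), default mask N/A


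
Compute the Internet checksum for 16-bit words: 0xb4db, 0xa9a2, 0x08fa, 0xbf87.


Sum all words (with carry folding):
+ 0xb4db = 0xb4db
+ 0xa9a2 = 0x5e7e
+ 0x08fa = 0x6778
+ 0xbf87 = 0x2700
One's complement: ~0x2700
Checksum = 0xd8ff


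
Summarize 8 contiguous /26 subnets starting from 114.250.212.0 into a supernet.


Original prefix: /26
Number of subnets: 8 = 2^3
New prefix = 26 - 3 = 23
Supernet: 114.250.212.0/23


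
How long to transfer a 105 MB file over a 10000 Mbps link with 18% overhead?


Effective throughput = 10000 * (1 - 18/100) = 8200 Mbps
File size in Mb = 105 * 8 = 840 Mb
Time = 840 / 8200
Time = 0.1024 seconds


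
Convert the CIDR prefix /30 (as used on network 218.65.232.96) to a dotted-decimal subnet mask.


/30 means 30 network bits, 2 host bits
Binary: 11111111111111111111111111111100
Mask: 255.255.255.252


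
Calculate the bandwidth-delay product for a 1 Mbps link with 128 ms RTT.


BDP = bandwidth * RTT
= 1 Mbps * 128 ms
= 1 * 1e6 * 128 / 1000 bits
= 128000 bits
= 16000 bytes
= 15.625 KB
BDP = 128000 bits (16000 bytes)


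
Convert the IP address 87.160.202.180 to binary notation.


87 = 01010111
160 = 10100000
202 = 11001010
180 = 10110100
Binary: 01010111.10100000.11001010.10110100


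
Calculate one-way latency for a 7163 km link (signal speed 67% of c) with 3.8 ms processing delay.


Speed = 0.67 * 3e5 km/s = 201000 km/s
Propagation delay = 7163 / 201000 = 0.0356 s = 35.6368 ms
Processing delay = 3.8 ms
Total one-way latency = 39.4368 ms


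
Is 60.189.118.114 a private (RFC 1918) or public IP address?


RFC 1918 private ranges:
  10.0.0.0/8 (10.0.0.0 - 10.255.255.255)
  172.16.0.0/12 (172.16.0.0 - 172.31.255.255)
  192.168.0.0/16 (192.168.0.0 - 192.168.255.255)
Public (not in any RFC 1918 range)


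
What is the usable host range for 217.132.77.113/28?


Network: 217.132.77.112
Broadcast: 217.132.77.127
First usable = network + 1
Last usable = broadcast - 1
Range: 217.132.77.113 to 217.132.77.126


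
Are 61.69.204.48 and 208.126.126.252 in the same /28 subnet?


Mask: 255.255.255.240
61.69.204.48 AND mask = 61.69.204.48
208.126.126.252 AND mask = 208.126.126.240
No, different subnets (61.69.204.48 vs 208.126.126.240)


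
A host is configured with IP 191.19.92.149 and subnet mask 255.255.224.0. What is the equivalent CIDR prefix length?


Binary: 11111111.11111111.11100000.00000000
Count leading 1s
Prefix: /19


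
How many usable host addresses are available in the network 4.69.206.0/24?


Host bits = 32 - 24 = 8
Total addresses = 2^8 = 256
Usable = total - 2 (network and broadcast)
Usable hosts: 254


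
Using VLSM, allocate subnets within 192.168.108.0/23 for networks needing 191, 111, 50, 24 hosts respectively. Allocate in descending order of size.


191 hosts -> /24 (254 usable): 192.168.108.0/24
111 hosts -> /25 (126 usable): 192.168.109.0/25
50 hosts -> /26 (62 usable): 192.168.109.128/26
24 hosts -> /27 (30 usable): 192.168.109.192/27
Allocation: 192.168.108.0/24 (191 hosts, 254 usable); 192.168.109.0/25 (111 hosts, 126 usable); 192.168.109.128/26 (50 hosts, 62 usable); 192.168.109.192/27 (24 hosts, 30 usable)


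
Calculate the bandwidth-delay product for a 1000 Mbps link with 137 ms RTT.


BDP = bandwidth * RTT
= 1000 Mbps * 137 ms
= 1000 * 1e6 * 137 / 1000 bits
= 137000000 bits
= 17125000 bytes
= 16723.6328 KB
BDP = 137000000 bits (17125000 bytes)


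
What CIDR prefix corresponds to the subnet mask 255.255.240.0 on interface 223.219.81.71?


Binary: 11111111.11111111.11110000.00000000
Count leading 1s
Prefix: /20


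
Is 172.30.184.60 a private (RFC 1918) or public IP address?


RFC 1918 private ranges:
  10.0.0.0/8 (10.0.0.0 - 10.255.255.255)
  172.16.0.0/12 (172.16.0.0 - 172.31.255.255)
  192.168.0.0/16 (192.168.0.0 - 192.168.255.255)
Private (in 172.16.0.0/12)


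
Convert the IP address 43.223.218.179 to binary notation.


43 = 00101011
223 = 11011111
218 = 11011010
179 = 10110011
Binary: 00101011.11011111.11011010.10110011


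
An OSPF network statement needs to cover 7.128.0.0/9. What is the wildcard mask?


Subnet mask: 255.128.0.0
Wildcard = 255.255.255.255 - subnet mask
255 - 255 = 0
255 - 128 = 127
255 - 0 = 255
255 - 0 = 255
Wildcard: 0.127.255.255


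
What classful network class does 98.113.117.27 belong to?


First octet: 98
Binary: 01100010
0xxxxxxx -> Class A (1-126)
Class A, default mask 255.0.0.0 (/8)


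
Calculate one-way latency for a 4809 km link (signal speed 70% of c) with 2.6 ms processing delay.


Speed = 0.7 * 3e5 km/s = 210000 km/s
Propagation delay = 4809 / 210000 = 0.0229 s = 22.9 ms
Processing delay = 2.6 ms
Total one-way latency = 25.5 ms


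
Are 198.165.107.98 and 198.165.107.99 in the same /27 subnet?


Mask: 255.255.255.224
198.165.107.98 AND mask = 198.165.107.96
198.165.107.99 AND mask = 198.165.107.96
Yes, same subnet (198.165.107.96)


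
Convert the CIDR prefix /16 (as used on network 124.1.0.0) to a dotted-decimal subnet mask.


/16 means 16 network bits, 16 host bits
Binary: 11111111111111110000000000000000
Mask: 255.255.0.0


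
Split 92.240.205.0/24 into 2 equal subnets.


New prefix = 24 + 1 = 25
Each subnet has 128 addresses
  92.240.205.0/25
  92.240.205.128/25
Subnets: 92.240.205.0/25, 92.240.205.128/25


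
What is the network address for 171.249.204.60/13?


IP:   10101011.11111001.11001100.00111100
Mask: 11111111.11111000.00000000.00000000
AND operation:
Net:  10101011.11111000.00000000.00000000
Network: 171.248.0.0/13


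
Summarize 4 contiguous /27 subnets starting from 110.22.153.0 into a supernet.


Original prefix: /27
Number of subnets: 4 = 2^2
New prefix = 27 - 2 = 25
Supernet: 110.22.153.0/25


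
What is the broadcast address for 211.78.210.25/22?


Network: 211.78.208.0/22
Host bits = 10
Set all host bits to 1:
Broadcast: 211.78.211.255


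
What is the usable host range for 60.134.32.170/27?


Network: 60.134.32.160
Broadcast: 60.134.32.191
First usable = network + 1
Last usable = broadcast - 1
Range: 60.134.32.161 to 60.134.32.190


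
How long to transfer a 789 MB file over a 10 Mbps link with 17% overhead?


Effective throughput = 10 * (1 - 17/100) = 8.3 Mbps
File size in Mb = 789 * 8 = 6312 Mb
Time = 6312 / 8.3
Time = 760.4819 seconds


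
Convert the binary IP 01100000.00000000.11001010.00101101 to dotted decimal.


01100000 = 96
00000000 = 0
11001010 = 202
00101101 = 45
IP: 96.0.202.45


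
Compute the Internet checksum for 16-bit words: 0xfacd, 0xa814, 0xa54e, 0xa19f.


Sum all words (with carry folding):
+ 0xfacd = 0xfacd
+ 0xa814 = 0xa2e2
+ 0xa54e = 0x4831
+ 0xa19f = 0xe9d0
One's complement: ~0xe9d0
Checksum = 0x162f


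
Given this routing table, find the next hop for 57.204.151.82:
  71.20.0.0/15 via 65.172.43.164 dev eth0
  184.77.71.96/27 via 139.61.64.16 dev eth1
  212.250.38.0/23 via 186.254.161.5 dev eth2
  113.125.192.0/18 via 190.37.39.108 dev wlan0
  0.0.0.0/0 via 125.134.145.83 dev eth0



Longest prefix match for 57.204.151.82:
  /15 71.20.0.0: no
  /27 184.77.71.96: no
  /23 212.250.38.0: no
  /18 113.125.192.0: no
  /0 0.0.0.0: MATCH
Selected: next-hop 125.134.145.83 via eth0 (matched /0)


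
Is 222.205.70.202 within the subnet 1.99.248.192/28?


Subnet network: 1.99.248.192
Test IP AND mask: 222.205.70.192
No, 222.205.70.202 is not in 1.99.248.192/28


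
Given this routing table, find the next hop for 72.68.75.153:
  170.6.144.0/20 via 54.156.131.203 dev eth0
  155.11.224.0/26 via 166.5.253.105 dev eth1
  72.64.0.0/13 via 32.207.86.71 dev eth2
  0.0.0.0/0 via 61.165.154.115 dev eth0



Longest prefix match for 72.68.75.153:
  /20 170.6.144.0: no
  /26 155.11.224.0: no
  /13 72.64.0.0: MATCH
  /0 0.0.0.0: MATCH
Selected: next-hop 32.207.86.71 via eth2 (matched /13)


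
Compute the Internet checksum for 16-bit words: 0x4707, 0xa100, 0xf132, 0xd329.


Sum all words (with carry folding):
+ 0x4707 = 0x4707
+ 0xa100 = 0xe807
+ 0xf132 = 0xd93a
+ 0xd329 = 0xac64
One's complement: ~0xac64
Checksum = 0x539b


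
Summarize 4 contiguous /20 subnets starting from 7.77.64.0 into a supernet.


Original prefix: /20
Number of subnets: 4 = 2^2
New prefix = 20 - 2 = 18
Supernet: 7.77.64.0/18


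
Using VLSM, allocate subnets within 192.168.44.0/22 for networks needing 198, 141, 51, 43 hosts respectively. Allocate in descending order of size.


198 hosts -> /24 (254 usable): 192.168.44.0/24
141 hosts -> /24 (254 usable): 192.168.45.0/24
51 hosts -> /26 (62 usable): 192.168.46.0/26
43 hosts -> /26 (62 usable): 192.168.46.64/26
Allocation: 192.168.44.0/24 (198 hosts, 254 usable); 192.168.45.0/24 (141 hosts, 254 usable); 192.168.46.0/26 (51 hosts, 62 usable); 192.168.46.64/26 (43 hosts, 62 usable)


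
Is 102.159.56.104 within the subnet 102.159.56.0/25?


Subnet network: 102.159.56.0
Test IP AND mask: 102.159.56.0
Yes, 102.159.56.104 is in 102.159.56.0/25


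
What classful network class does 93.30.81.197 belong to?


First octet: 93
Binary: 01011101
0xxxxxxx -> Class A (1-126)
Class A, default mask 255.0.0.0 (/8)


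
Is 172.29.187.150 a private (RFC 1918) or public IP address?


RFC 1918 private ranges:
  10.0.0.0/8 (10.0.0.0 - 10.255.255.255)
  172.16.0.0/12 (172.16.0.0 - 172.31.255.255)
  192.168.0.0/16 (192.168.0.0 - 192.168.255.255)
Private (in 172.16.0.0/12)


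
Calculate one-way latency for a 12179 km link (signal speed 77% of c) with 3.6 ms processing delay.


Speed = 0.77 * 3e5 km/s = 231000 km/s
Propagation delay = 12179 / 231000 = 0.0527 s = 52.7229 ms
Processing delay = 3.6 ms
Total one-way latency = 56.3229 ms


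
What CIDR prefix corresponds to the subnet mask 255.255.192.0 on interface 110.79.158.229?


Binary: 11111111.11111111.11000000.00000000
Count leading 1s
Prefix: /18


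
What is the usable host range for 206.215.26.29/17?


Network: 206.215.0.0
Broadcast: 206.215.127.255
First usable = network + 1
Last usable = broadcast - 1
Range: 206.215.0.1 to 206.215.127.254


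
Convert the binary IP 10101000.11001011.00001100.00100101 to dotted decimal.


10101000 = 168
11001011 = 203
00001100 = 12
00100101 = 37
IP: 168.203.12.37


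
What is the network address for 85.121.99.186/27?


IP:   01010101.01111001.01100011.10111010
Mask: 11111111.11111111.11111111.11100000
AND operation:
Net:  01010101.01111001.01100011.10100000
Network: 85.121.99.160/27


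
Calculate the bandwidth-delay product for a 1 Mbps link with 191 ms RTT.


BDP = bandwidth * RTT
= 1 Mbps * 191 ms
= 1 * 1e6 * 191 / 1000 bits
= 191000 bits
= 23875 bytes
= 23.3154 KB
BDP = 191000 bits (23875 bytes)


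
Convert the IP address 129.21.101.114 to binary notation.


129 = 10000001
21 = 00010101
101 = 01100101
114 = 01110010
Binary: 10000001.00010101.01100101.01110010


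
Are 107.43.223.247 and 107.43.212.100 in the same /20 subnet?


Mask: 255.255.240.0
107.43.223.247 AND mask = 107.43.208.0
107.43.212.100 AND mask = 107.43.208.0
Yes, same subnet (107.43.208.0)


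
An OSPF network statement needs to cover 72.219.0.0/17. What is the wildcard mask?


Subnet mask: 255.255.128.0
Wildcard = 255.255.255.255 - subnet mask
255 - 255 = 0
255 - 255 = 0
255 - 128 = 127
255 - 0 = 255
Wildcard: 0.0.127.255


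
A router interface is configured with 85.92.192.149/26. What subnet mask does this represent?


/26 means 26 network bits, 6 host bits
Binary: 11111111111111111111111111000000
Mask: 255.255.255.192


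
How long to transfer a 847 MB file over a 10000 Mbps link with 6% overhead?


Effective throughput = 10000 * (1 - 6/100) = 9400 Mbps
File size in Mb = 847 * 8 = 6776 Mb
Time = 6776 / 9400
Time = 0.7209 seconds


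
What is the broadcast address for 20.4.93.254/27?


Network: 20.4.93.224/27
Host bits = 5
Set all host bits to 1:
Broadcast: 20.4.93.255


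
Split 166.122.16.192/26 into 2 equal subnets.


New prefix = 26 + 1 = 27
Each subnet has 32 addresses
  166.122.16.192/27
  166.122.16.224/27
Subnets: 166.122.16.192/27, 166.122.16.224/27


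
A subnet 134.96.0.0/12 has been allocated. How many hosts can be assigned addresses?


Host bits = 32 - 12 = 20
Total addresses = 2^20 = 1048576
Usable = total - 2 (network and broadcast)
Usable hosts: 1048574


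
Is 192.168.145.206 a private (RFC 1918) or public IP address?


RFC 1918 private ranges:
  10.0.0.0/8 (10.0.0.0 - 10.255.255.255)
  172.16.0.0/12 (172.16.0.0 - 172.31.255.255)
  192.168.0.0/16 (192.168.0.0 - 192.168.255.255)
Private (in 192.168.0.0/16)


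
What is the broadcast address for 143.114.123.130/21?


Network: 143.114.120.0/21
Host bits = 11
Set all host bits to 1:
Broadcast: 143.114.127.255


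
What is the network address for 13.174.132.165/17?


IP:   00001101.10101110.10000100.10100101
Mask: 11111111.11111111.10000000.00000000
AND operation:
Net:  00001101.10101110.10000000.00000000
Network: 13.174.128.0/17


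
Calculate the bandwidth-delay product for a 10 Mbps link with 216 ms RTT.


BDP = bandwidth * RTT
= 10 Mbps * 216 ms
= 10 * 1e6 * 216 / 1000 bits
= 2160000 bits
= 270000 bytes
= 263.6719 KB
BDP = 2160000 bits (270000 bytes)


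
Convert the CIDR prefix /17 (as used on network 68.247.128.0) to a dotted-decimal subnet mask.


/17 means 17 network bits, 15 host bits
Binary: 11111111111111111000000000000000
Mask: 255.255.128.0


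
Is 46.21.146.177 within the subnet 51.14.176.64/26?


Subnet network: 51.14.176.64
Test IP AND mask: 46.21.146.128
No, 46.21.146.177 is not in 51.14.176.64/26


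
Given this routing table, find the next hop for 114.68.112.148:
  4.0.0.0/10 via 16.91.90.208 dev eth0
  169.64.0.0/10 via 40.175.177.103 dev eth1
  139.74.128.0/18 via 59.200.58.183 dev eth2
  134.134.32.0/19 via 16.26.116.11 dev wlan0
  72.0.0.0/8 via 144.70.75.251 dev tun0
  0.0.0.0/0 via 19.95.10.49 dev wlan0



Longest prefix match for 114.68.112.148:
  /10 4.0.0.0: no
  /10 169.64.0.0: no
  /18 139.74.128.0: no
  /19 134.134.32.0: no
  /8 72.0.0.0: no
  /0 0.0.0.0: MATCH
Selected: next-hop 19.95.10.49 via wlan0 (matched /0)


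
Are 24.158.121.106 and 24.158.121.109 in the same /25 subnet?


Mask: 255.255.255.128
24.158.121.106 AND mask = 24.158.121.0
24.158.121.109 AND mask = 24.158.121.0
Yes, same subnet (24.158.121.0)


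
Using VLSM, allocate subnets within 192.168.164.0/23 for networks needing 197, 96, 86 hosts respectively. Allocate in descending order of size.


197 hosts -> /24 (254 usable): 192.168.164.0/24
96 hosts -> /25 (126 usable): 192.168.165.0/25
86 hosts -> /25 (126 usable): 192.168.165.128/25
Allocation: 192.168.164.0/24 (197 hosts, 254 usable); 192.168.165.0/25 (96 hosts, 126 usable); 192.168.165.128/25 (86 hosts, 126 usable)


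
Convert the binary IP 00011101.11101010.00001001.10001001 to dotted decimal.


00011101 = 29
11101010 = 234
00001001 = 9
10001001 = 137
IP: 29.234.9.137


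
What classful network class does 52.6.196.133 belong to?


First octet: 52
Binary: 00110100
0xxxxxxx -> Class A (1-126)
Class A, default mask 255.0.0.0 (/8)


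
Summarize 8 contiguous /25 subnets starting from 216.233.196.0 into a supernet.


Original prefix: /25
Number of subnets: 8 = 2^3
New prefix = 25 - 3 = 22
Supernet: 216.233.196.0/22


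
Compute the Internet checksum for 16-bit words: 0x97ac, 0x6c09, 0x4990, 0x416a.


Sum all words (with carry folding):
+ 0x97ac = 0x97ac
+ 0x6c09 = 0x03b6
+ 0x4990 = 0x4d46
+ 0x416a = 0x8eb0
One's complement: ~0x8eb0
Checksum = 0x714f


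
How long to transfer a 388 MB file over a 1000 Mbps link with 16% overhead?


Effective throughput = 1000 * (1 - 16/100) = 840 Mbps
File size in Mb = 388 * 8 = 3104 Mb
Time = 3104 / 840
Time = 3.6952 seconds


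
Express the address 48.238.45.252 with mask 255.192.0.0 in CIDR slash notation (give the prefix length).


Binary: 11111111.11000000.00000000.00000000
Count leading 1s
Prefix: /10


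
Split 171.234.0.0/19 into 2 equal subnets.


New prefix = 19 + 1 = 20
Each subnet has 4096 addresses
  171.234.0.0/20
  171.234.16.0/20
Subnets: 171.234.0.0/20, 171.234.16.0/20


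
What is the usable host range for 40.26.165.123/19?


Network: 40.26.160.0
Broadcast: 40.26.191.255
First usable = network + 1
Last usable = broadcast - 1
Range: 40.26.160.1 to 40.26.191.254


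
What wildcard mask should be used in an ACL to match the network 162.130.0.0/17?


Subnet mask: 255.255.128.0
Wildcard = 255.255.255.255 - subnet mask
255 - 255 = 0
255 - 255 = 0
255 - 128 = 127
255 - 0 = 255
Wildcard: 0.0.127.255


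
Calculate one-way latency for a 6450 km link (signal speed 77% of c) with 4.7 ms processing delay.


Speed = 0.77 * 3e5 km/s = 231000 km/s
Propagation delay = 6450 / 231000 = 0.0279 s = 27.9221 ms
Processing delay = 4.7 ms
Total one-way latency = 32.6221 ms


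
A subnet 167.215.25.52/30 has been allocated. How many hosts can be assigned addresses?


Host bits = 32 - 30 = 2
Total addresses = 2^2 = 4
Usable = total - 2 (network and broadcast)
Usable hosts: 2


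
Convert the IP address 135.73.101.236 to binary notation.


135 = 10000111
73 = 01001001
101 = 01100101
236 = 11101100
Binary: 10000111.01001001.01100101.11101100


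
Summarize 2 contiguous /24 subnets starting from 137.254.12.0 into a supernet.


Original prefix: /24
Number of subnets: 2 = 2^1
New prefix = 24 - 1 = 23
Supernet: 137.254.12.0/23


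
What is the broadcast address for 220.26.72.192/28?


Network: 220.26.72.192/28
Host bits = 4
Set all host bits to 1:
Broadcast: 220.26.72.207


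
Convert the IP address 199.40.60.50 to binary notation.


199 = 11000111
40 = 00101000
60 = 00111100
50 = 00110010
Binary: 11000111.00101000.00111100.00110010


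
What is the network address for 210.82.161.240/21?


IP:   11010010.01010010.10100001.11110000
Mask: 11111111.11111111.11111000.00000000
AND operation:
Net:  11010010.01010010.10100000.00000000
Network: 210.82.160.0/21


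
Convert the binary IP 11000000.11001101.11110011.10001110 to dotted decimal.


11000000 = 192
11001101 = 205
11110011 = 243
10001110 = 142
IP: 192.205.243.142


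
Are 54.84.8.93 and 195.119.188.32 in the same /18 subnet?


Mask: 255.255.192.0
54.84.8.93 AND mask = 54.84.0.0
195.119.188.32 AND mask = 195.119.128.0
No, different subnets (54.84.0.0 vs 195.119.128.0)


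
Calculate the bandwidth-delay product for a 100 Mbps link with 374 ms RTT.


BDP = bandwidth * RTT
= 100 Mbps * 374 ms
= 100 * 1e6 * 374 / 1000 bits
= 37400000 bits
= 4675000 bytes
= 4565.4297 KB
BDP = 37400000 bits (4675000 bytes)


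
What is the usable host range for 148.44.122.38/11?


Network: 148.32.0.0
Broadcast: 148.63.255.255
First usable = network + 1
Last usable = broadcast - 1
Range: 148.32.0.1 to 148.63.255.254


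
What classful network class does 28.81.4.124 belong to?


First octet: 28
Binary: 00011100
0xxxxxxx -> Class A (1-126)
Class A, default mask 255.0.0.0 (/8)


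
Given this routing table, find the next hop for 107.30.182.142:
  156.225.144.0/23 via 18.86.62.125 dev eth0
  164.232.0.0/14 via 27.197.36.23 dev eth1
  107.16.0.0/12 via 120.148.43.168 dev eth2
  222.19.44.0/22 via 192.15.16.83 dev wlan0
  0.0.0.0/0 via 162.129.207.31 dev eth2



Longest prefix match for 107.30.182.142:
  /23 156.225.144.0: no
  /14 164.232.0.0: no
  /12 107.16.0.0: MATCH
  /22 222.19.44.0: no
  /0 0.0.0.0: MATCH
Selected: next-hop 120.148.43.168 via eth2 (matched /12)


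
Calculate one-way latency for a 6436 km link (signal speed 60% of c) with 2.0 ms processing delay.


Speed = 0.6 * 3e5 km/s = 180000 km/s
Propagation delay = 6436 / 180000 = 0.0358 s = 35.7556 ms
Processing delay = 2.0 ms
Total one-way latency = 37.7556 ms


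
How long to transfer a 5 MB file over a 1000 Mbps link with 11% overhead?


Effective throughput = 1000 * (1 - 11/100) = 890 Mbps
File size in Mb = 5 * 8 = 40 Mb
Time = 40 / 890
Time = 0.0449 seconds


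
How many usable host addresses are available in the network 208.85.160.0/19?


Host bits = 32 - 19 = 13
Total addresses = 2^13 = 8192
Usable = total - 2 (network and broadcast)
Usable hosts: 8190


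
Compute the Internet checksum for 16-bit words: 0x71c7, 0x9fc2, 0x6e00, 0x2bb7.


Sum all words (with carry folding):
+ 0x71c7 = 0x71c7
+ 0x9fc2 = 0x118a
+ 0x6e00 = 0x7f8a
+ 0x2bb7 = 0xab41
One's complement: ~0xab41
Checksum = 0x54be


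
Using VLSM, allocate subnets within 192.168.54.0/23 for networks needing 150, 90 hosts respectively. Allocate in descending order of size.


150 hosts -> /24 (254 usable): 192.168.54.0/24
90 hosts -> /25 (126 usable): 192.168.55.0/25
Allocation: 192.168.54.0/24 (150 hosts, 254 usable); 192.168.55.0/25 (90 hosts, 126 usable)


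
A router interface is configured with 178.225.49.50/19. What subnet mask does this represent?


/19 means 19 network bits, 13 host bits
Binary: 11111111111111111110000000000000
Mask: 255.255.224.0


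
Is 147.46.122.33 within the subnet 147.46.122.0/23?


Subnet network: 147.46.122.0
Test IP AND mask: 147.46.122.0
Yes, 147.46.122.33 is in 147.46.122.0/23


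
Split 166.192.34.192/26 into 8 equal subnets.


New prefix = 26 + 3 = 29
Each subnet has 8 addresses
  166.192.34.192/29
  166.192.34.200/29
  166.192.34.208/29
  166.192.34.216/29
  166.192.34.224/29
  166.192.34.232/29
  166.192.34.240/29
  166.192.34.248/29
Subnets: 166.192.34.192/29, 166.192.34.200/29, 166.192.34.208/29, 166.192.34.216/29, 166.192.34.224/29, 166.192.34.232/29, 166.192.34.240/29, 166.192.34.248/29


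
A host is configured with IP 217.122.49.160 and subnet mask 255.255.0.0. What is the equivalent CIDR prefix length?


Binary: 11111111.11111111.00000000.00000000
Count leading 1s
Prefix: /16


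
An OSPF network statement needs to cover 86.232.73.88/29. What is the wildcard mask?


Subnet mask: 255.255.255.248
Wildcard = 255.255.255.255 - subnet mask
255 - 255 = 0
255 - 255 = 0
255 - 255 = 0
255 - 248 = 7
Wildcard: 0.0.0.7


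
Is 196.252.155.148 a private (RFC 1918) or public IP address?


RFC 1918 private ranges:
  10.0.0.0/8 (10.0.0.0 - 10.255.255.255)
  172.16.0.0/12 (172.16.0.0 - 172.31.255.255)
  192.168.0.0/16 (192.168.0.0 - 192.168.255.255)
Public (not in any RFC 1918 range)


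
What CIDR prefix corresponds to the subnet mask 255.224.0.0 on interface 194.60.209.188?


Binary: 11111111.11100000.00000000.00000000
Count leading 1s
Prefix: /11


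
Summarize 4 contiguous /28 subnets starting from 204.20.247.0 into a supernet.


Original prefix: /28
Number of subnets: 4 = 2^2
New prefix = 28 - 2 = 26
Supernet: 204.20.247.0/26


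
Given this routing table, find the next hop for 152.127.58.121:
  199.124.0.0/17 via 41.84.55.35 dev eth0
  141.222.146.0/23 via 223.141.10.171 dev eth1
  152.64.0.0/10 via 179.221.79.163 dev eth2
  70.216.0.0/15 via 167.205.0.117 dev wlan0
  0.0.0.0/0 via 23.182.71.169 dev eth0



Longest prefix match for 152.127.58.121:
  /17 199.124.0.0: no
  /23 141.222.146.0: no
  /10 152.64.0.0: MATCH
  /15 70.216.0.0: no
  /0 0.0.0.0: MATCH
Selected: next-hop 179.221.79.163 via eth2 (matched /10)


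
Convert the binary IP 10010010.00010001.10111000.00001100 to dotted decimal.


10010010 = 146
00010001 = 17
10111000 = 184
00001100 = 12
IP: 146.17.184.12


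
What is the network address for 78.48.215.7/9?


IP:   01001110.00110000.11010111.00000111
Mask: 11111111.10000000.00000000.00000000
AND operation:
Net:  01001110.00000000.00000000.00000000
Network: 78.0.0.0/9


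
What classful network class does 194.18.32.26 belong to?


First octet: 194
Binary: 11000010
110xxxxx -> Class C (192-223)
Class C, default mask 255.255.255.0 (/24)


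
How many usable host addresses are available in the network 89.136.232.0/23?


Host bits = 32 - 23 = 9
Total addresses = 2^9 = 512
Usable = total - 2 (network and broadcast)
Usable hosts: 510


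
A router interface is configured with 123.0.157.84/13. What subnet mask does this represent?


/13 means 13 network bits, 19 host bits
Binary: 11111111111110000000000000000000
Mask: 255.248.0.0


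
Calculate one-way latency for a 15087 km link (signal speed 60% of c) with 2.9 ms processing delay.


Speed = 0.6 * 3e5 km/s = 180000 km/s
Propagation delay = 15087 / 180000 = 0.0838 s = 83.8167 ms
Processing delay = 2.9 ms
Total one-way latency = 86.7167 ms


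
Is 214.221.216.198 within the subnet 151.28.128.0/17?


Subnet network: 151.28.128.0
Test IP AND mask: 214.221.128.0
No, 214.221.216.198 is not in 151.28.128.0/17


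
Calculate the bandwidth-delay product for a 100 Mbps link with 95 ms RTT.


BDP = bandwidth * RTT
= 100 Mbps * 95 ms
= 100 * 1e6 * 95 / 1000 bits
= 9500000 bits
= 1187500 bytes
= 1159.668 KB
BDP = 9500000 bits (1187500 bytes)


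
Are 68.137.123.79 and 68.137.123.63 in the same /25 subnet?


Mask: 255.255.255.128
68.137.123.79 AND mask = 68.137.123.0
68.137.123.63 AND mask = 68.137.123.0
Yes, same subnet (68.137.123.0)


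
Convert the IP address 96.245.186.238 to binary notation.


96 = 01100000
245 = 11110101
186 = 10111010
238 = 11101110
Binary: 01100000.11110101.10111010.11101110


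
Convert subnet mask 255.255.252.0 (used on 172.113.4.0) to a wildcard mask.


Subnet mask: 255.255.252.0
Wildcard = 255.255.255.255 - subnet mask
255 - 255 = 0
255 - 255 = 0
255 - 252 = 3
255 - 0 = 255
Wildcard: 0.0.3.255


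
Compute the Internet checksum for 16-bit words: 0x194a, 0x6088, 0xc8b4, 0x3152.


Sum all words (with carry folding):
+ 0x194a = 0x194a
+ 0x6088 = 0x79d2
+ 0xc8b4 = 0x4287
+ 0x3152 = 0x73d9
One's complement: ~0x73d9
Checksum = 0x8c26


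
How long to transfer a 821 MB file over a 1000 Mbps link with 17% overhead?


Effective throughput = 1000 * (1 - 17/100) = 830 Mbps
File size in Mb = 821 * 8 = 6568 Mb
Time = 6568 / 830
Time = 7.9133 seconds


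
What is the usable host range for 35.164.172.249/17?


Network: 35.164.128.0
Broadcast: 35.164.255.255
First usable = network + 1
Last usable = broadcast - 1
Range: 35.164.128.1 to 35.164.255.254


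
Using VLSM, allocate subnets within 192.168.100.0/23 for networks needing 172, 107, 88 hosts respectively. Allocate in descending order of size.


172 hosts -> /24 (254 usable): 192.168.100.0/24
107 hosts -> /25 (126 usable): 192.168.101.0/25
88 hosts -> /25 (126 usable): 192.168.101.128/25
Allocation: 192.168.100.0/24 (172 hosts, 254 usable); 192.168.101.0/25 (107 hosts, 126 usable); 192.168.101.128/25 (88 hosts, 126 usable)


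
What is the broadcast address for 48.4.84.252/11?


Network: 48.0.0.0/11
Host bits = 21
Set all host bits to 1:
Broadcast: 48.31.255.255


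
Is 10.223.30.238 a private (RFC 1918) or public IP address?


RFC 1918 private ranges:
  10.0.0.0/8 (10.0.0.0 - 10.255.255.255)
  172.16.0.0/12 (172.16.0.0 - 172.31.255.255)
  192.168.0.0/16 (192.168.0.0 - 192.168.255.255)
Private (in 10.0.0.0/8)


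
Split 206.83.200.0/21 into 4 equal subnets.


New prefix = 21 + 2 = 23
Each subnet has 512 addresses
  206.83.200.0/23
  206.83.202.0/23
  206.83.204.0/23
  206.83.206.0/23
Subnets: 206.83.200.0/23, 206.83.202.0/23, 206.83.204.0/23, 206.83.206.0/23


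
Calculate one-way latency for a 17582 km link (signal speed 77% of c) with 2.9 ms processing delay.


Speed = 0.77 * 3e5 km/s = 231000 km/s
Propagation delay = 17582 / 231000 = 0.0761 s = 76.1126 ms
Processing delay = 2.9 ms
Total one-way latency = 79.0126 ms


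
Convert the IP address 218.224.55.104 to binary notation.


218 = 11011010
224 = 11100000
55 = 00110111
104 = 01101000
Binary: 11011010.11100000.00110111.01101000


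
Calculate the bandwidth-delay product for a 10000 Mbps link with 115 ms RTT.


BDP = bandwidth * RTT
= 10000 Mbps * 115 ms
= 10000 * 1e6 * 115 / 1000 bits
= 1150000000 bits
= 143750000 bytes
= 140380.8594 KB
BDP = 1150000000 bits (143750000 bytes)


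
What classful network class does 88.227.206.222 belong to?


First octet: 88
Binary: 01011000
0xxxxxxx -> Class A (1-126)
Class A, default mask 255.0.0.0 (/8)


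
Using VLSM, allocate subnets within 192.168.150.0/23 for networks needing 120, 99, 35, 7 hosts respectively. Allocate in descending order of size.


120 hosts -> /25 (126 usable): 192.168.150.0/25
99 hosts -> /25 (126 usable): 192.168.150.128/25
35 hosts -> /26 (62 usable): 192.168.151.0/26
7 hosts -> /28 (14 usable): 192.168.151.64/28
Allocation: 192.168.150.0/25 (120 hosts, 126 usable); 192.168.150.128/25 (99 hosts, 126 usable); 192.168.151.0/26 (35 hosts, 62 usable); 192.168.151.64/28 (7 hosts, 14 usable)


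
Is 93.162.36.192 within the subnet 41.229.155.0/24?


Subnet network: 41.229.155.0
Test IP AND mask: 93.162.36.0
No, 93.162.36.192 is not in 41.229.155.0/24


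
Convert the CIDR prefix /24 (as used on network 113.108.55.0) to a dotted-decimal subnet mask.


/24 means 24 network bits, 8 host bits
Binary: 11111111111111111111111100000000
Mask: 255.255.255.0


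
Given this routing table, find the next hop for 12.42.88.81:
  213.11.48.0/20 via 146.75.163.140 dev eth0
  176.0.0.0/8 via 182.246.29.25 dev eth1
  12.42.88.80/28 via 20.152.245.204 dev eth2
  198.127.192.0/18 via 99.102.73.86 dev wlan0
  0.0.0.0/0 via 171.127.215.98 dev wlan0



Longest prefix match for 12.42.88.81:
  /20 213.11.48.0: no
  /8 176.0.0.0: no
  /28 12.42.88.80: MATCH
  /18 198.127.192.0: no
  /0 0.0.0.0: MATCH
Selected: next-hop 20.152.245.204 via eth2 (matched /28)


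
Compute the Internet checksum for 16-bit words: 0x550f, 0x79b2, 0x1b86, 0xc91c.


Sum all words (with carry folding):
+ 0x550f = 0x550f
+ 0x79b2 = 0xcec1
+ 0x1b86 = 0xea47
+ 0xc91c = 0xb364
One's complement: ~0xb364
Checksum = 0x4c9b


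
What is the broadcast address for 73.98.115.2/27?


Network: 73.98.115.0/27
Host bits = 5
Set all host bits to 1:
Broadcast: 73.98.115.31


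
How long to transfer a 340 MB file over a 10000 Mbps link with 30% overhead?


Effective throughput = 10000 * (1 - 30/100) = 7000 Mbps
File size in Mb = 340 * 8 = 2720 Mb
Time = 2720 / 7000
Time = 0.3886 seconds
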